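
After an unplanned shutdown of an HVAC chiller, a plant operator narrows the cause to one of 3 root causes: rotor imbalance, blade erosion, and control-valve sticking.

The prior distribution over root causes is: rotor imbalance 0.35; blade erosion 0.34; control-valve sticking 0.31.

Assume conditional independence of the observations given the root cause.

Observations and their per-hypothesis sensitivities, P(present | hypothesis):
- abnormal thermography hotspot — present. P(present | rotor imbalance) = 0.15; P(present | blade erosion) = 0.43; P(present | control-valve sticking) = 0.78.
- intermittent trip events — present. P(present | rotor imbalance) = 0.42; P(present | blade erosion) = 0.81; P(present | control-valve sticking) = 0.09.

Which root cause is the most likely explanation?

blade erosion

By Bayes' rule with conditional independence, the unnormalized weight for each hypothesis is prior × ∏ likelihoods:
  rotor imbalance: 0.35 × 0.15 × 0.42 = 0.02205
  blade erosion: 0.34 × 0.43 × 0.81 = 0.11842
  control-valve sticking: 0.31 × 0.78 × 0.09 = 0.021762
The unnormalized weights sum to 0.16223.
P(rotor imbalance | evidence) ≈ 0.02205 / 0.16223 ≈ 0.136
P(blade erosion | evidence) ≈ 0.11842 / 0.16223 ≈ 0.730
P(control-valve sticking | evidence) ≈ 0.021762 / 0.16223 ≈ 0.134
The largest is 0.730, so blade erosion is most probable.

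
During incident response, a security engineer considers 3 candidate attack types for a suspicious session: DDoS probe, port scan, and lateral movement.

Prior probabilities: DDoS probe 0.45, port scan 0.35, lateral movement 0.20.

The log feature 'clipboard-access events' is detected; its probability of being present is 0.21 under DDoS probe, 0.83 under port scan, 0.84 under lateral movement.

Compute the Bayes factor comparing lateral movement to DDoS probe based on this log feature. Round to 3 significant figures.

4.00

The Bayes factor is the ratio of the two likelihoods.
  lateral movement: 0.84
  DDoS probe: 0.21
Bayes factor = 0.84 / 0.21 ≈ 4.00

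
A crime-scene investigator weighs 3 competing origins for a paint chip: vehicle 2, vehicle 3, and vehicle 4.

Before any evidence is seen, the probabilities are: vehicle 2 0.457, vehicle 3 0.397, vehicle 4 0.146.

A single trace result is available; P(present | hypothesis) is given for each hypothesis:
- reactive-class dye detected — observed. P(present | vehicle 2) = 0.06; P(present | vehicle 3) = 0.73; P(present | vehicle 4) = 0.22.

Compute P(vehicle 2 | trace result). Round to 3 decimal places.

By Bayes' rule, the unnormalized weight for each hypothesis is prior × likelihood:
  vehicle 2: 0.457 × 0.06 = 0.02742
  vehicle 3: 0.397 × 0.73 = 0.28981
  vehicle 4: 0.146 × 0.22 = 0.03212
The unnormalized weights sum to 0.34935.
P(vehicle 2 | evidence) = 0.02742 / 0.34935 ≈ 0.078.

0.078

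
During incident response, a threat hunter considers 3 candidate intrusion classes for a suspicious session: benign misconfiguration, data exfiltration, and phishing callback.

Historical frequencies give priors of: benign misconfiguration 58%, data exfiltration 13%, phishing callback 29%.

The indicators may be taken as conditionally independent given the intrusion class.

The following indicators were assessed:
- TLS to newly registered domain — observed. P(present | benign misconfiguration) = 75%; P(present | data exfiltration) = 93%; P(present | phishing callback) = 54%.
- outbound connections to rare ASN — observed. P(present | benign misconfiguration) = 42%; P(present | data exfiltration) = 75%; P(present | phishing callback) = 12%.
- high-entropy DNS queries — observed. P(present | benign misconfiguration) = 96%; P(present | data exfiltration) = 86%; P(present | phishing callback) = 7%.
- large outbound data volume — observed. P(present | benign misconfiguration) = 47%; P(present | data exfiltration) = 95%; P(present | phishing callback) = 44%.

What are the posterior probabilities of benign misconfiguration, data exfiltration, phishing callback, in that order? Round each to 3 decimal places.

Multiply each prior by the joint likelihood of the indicator pattern:
  benign misconfiguration: 0.58 × 0.75 × 0.42 × 0.96 × 0.47 = 0.082434
  data exfiltration: 0.13 × 0.93 × 0.75 × 0.86 × 0.95 = 0.074081
  phishing callback: 0.29 × 0.54 × 0.12 × 0.07 × 0.44 = 0.00057879
Normalizing constant Z = 0.082434 + 0.074081 + 0.00057879 = 0.15709.
P(benign misconfiguration | evidence) = 0.082434 / 0.15709 ≈ 0.525
P(data exfiltration | evidence) = 0.074081 / 0.15709 ≈ 0.472
P(phishing callback | evidence) = 0.00057879 / 0.15709 ≈ 0.004

0.525, 0.472, 0.004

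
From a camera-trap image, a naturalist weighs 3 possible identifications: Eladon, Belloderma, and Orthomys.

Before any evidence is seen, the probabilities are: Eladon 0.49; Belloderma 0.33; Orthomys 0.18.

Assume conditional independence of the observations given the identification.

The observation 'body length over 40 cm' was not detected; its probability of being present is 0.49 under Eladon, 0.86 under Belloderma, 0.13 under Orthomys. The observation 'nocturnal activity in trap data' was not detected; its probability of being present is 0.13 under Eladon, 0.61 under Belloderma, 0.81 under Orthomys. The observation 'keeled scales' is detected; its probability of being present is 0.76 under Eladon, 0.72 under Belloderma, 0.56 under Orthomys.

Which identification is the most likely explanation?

Multiply each prior by the joint likelihood of the evidence pattern (using 1 − P(present | H) for each absent observation):
  Eladon: 0.49 × (1 − 0.49) × (1 − 0.13) × 0.76 = 0.16523
  Belloderma: 0.33 × (1 − 0.86) × (1 − 0.61) × 0.72 = 0.012973
  Orthomys: 0.18 × (1 − 0.13) × (1 − 0.81) × 0.56 = 0.016662
Normalizing constant Z = 0.16523 + 0.012973 + 0.016662 = 0.19487.
P(Eladon | evidence) ≈ 0.16523 / 0.19487 ≈ 0.848
P(Belloderma | evidence) ≈ 0.012973 / 0.19487 ≈ 0.067
P(Orthomys | evidence) ≈ 0.016662 / 0.19487 ≈ 0.086
The largest is 0.848, so Eladon is most probable.

Eladon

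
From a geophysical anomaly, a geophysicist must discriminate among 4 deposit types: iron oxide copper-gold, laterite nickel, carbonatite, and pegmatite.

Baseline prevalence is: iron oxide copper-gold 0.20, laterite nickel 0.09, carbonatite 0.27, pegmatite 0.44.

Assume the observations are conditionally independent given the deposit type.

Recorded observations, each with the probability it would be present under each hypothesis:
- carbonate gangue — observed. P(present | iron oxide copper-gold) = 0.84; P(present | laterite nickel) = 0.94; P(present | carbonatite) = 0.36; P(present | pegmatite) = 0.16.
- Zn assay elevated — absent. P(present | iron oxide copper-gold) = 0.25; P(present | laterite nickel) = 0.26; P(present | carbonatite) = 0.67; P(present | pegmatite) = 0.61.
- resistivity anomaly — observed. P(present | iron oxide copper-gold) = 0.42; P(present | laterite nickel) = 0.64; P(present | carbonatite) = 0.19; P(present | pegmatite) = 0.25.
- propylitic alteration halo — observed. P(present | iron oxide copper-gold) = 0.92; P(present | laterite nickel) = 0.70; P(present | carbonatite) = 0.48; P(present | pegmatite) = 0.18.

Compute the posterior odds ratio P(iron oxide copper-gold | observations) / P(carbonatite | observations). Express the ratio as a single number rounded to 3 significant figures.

16.6

Posterior odds equal prior odds times the likelihood ratio; only the two competing hypotheses matter (using 1 − P(present | H) for each absent observation).
  iron oxide copper-gold: 0.20 × 0.84 × (1 − 0.25) × 0.42 × 0.92 = 0.048686
  carbonatite: 0.27 × 0.36 × (1 − 0.67) × 0.19 × 0.48 = 0.0029253
Odds(iron oxide copper-gold : carbonatite) = 0.048686 / 0.0029253 ≈ 16.6.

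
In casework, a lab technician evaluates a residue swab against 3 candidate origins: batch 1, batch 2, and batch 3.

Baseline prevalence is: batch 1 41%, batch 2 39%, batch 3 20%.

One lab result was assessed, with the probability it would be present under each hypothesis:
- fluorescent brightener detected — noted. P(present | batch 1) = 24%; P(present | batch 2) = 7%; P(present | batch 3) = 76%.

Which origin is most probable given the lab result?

Multiply each prior by the likelihood of the lab result:
  batch 1: 0.41 × 0.24 = 0.0984
  batch 2: 0.39 × 0.07 = 0.0273
  batch 3: 0.20 × 0.76 = 0.152
Normalizing constant Z = 0.0984 + 0.0273 + 0.152 = 0.2777.
P(batch 1 | evidence) ≈ 0.0984 / 0.2777 ≈ 0.354
P(batch 2 | evidence) ≈ 0.0273 / 0.2777 ≈ 0.098
P(batch 3 | evidence) ≈ 0.152 / 0.2777 ≈ 0.547
The largest is 0.547, so batch 3 is most probable.

batch 3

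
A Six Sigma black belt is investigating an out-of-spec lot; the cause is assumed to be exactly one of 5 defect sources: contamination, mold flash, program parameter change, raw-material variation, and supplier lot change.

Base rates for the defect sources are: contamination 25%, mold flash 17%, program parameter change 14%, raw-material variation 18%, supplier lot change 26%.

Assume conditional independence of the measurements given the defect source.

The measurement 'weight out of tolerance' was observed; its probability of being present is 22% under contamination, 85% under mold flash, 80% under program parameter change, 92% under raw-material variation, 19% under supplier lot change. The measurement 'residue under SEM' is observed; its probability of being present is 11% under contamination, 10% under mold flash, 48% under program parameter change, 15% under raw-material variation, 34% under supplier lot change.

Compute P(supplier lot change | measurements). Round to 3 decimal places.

0.145

Multiply each prior by the joint likelihood of the measurement pattern:
  contamination: 0.25 × 0.22 × 0.11 = 0.00605
  mold flash: 0.17 × 0.85 × 0.10 = 0.01445
  program parameter change: 0.14 × 0.80 × 0.48 = 0.05376
  raw-material variation: 0.18 × 0.92 × 0.15 = 0.02484
  supplier lot change: 0.26 × 0.19 × 0.34 = 0.016796
The unnormalized weights sum to 0.1159.
P(supplier lot change | evidence) = 0.016796 / 0.1159 ≈ 0.145.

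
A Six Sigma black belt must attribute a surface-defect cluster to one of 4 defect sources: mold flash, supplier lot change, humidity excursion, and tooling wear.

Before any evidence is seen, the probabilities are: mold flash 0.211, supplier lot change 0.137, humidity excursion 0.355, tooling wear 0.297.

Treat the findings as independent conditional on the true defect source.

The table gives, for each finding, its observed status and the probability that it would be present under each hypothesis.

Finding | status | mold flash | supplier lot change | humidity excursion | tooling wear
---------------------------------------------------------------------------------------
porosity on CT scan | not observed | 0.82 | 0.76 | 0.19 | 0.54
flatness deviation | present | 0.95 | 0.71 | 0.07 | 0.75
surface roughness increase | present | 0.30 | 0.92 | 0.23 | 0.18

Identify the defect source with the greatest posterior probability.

By Bayes' rule with conditional independence, the unnormalized weight for each hypothesis is prior × ∏ likelihoods (using 1 − P(present | H) for each absent finding):
  mold flash: 0.211 × (1 − 0.82) × 0.95 × 0.30 = 0.010824
  supplier lot change: 0.137 × (1 − 0.76) × 0.71 × 0.92 = 0.021477
  humidity excursion: 0.355 × (1 − 0.19) × 0.07 × 0.23 = 0.0046296
  tooling wear: 0.297 × (1 − 0.54) × 0.75 × 0.18 = 0.018444
Marginal likelihood of the evidence = 0.055375.
P(mold flash | evidence) ≈ 0.010824 / 0.055375 ≈ 0.195
P(supplier lot change | evidence) ≈ 0.021477 / 0.055375 ≈ 0.388
P(humidity excursion | evidence) ≈ 0.0046296 / 0.055375 ≈ 0.084
P(tooling wear | evidence) ≈ 0.018444 / 0.055375 ≈ 0.333
The largest is 0.388, so supplier lot change is most probable.

supplier lot change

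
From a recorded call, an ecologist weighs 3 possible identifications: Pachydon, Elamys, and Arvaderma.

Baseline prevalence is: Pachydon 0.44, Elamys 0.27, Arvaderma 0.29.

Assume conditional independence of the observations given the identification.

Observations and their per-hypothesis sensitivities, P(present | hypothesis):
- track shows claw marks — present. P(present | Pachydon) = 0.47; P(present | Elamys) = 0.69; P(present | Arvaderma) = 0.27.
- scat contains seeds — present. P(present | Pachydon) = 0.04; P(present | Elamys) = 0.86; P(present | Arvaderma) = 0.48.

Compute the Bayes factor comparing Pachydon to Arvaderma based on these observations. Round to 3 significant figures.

Take the product of per-observation likelihoods under each hypothesis, then divide.
  Pachydon: 0.47 × 0.04 = 0.0188
  Arvaderma: 0.27 × 0.48 = 0.1296
Bayes factor = 0.0188 / 0.1296 ≈ 0.145

0.145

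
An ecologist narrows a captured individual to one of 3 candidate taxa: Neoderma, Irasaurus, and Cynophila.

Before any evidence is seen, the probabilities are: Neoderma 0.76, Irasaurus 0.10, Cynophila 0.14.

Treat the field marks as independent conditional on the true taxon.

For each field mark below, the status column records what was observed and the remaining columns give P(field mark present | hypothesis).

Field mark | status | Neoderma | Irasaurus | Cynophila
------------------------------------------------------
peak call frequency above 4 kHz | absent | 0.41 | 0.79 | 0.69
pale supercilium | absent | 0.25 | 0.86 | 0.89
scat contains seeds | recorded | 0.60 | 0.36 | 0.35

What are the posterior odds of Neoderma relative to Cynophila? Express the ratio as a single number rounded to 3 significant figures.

121

The normalizing constant cancels in an odds ratio, so compute prior × likelihood for the two hypotheses only (using 1 − P(present | H) for each absent field mark):
  Neoderma: 0.76 × (1 − 0.41) × (1 − 0.25) × 0.60 = 0.20178
  Cynophila: 0.14 × (1 − 0.69) × (1 − 0.89) × 0.35 = 0.0016709
Posterior odds = 0.20178 / 0.0016709 ≈ 121.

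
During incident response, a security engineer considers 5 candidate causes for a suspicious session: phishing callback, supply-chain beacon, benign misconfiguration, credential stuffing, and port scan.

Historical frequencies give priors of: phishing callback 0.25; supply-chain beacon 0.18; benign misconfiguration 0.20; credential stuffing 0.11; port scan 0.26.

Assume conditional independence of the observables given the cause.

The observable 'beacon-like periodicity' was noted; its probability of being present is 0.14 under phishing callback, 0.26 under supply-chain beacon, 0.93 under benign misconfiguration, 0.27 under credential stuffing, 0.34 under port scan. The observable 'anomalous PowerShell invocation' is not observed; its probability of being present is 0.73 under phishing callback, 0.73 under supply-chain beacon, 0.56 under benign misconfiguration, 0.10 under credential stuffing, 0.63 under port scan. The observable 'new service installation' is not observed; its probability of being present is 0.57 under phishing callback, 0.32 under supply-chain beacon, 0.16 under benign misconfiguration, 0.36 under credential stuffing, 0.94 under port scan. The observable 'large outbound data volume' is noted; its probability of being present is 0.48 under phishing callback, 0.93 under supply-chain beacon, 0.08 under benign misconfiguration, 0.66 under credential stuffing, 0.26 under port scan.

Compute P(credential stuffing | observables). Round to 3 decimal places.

0.414

For each hypothesis, the unnormalized posterior weight is prior × product of the observable likelihoods (using 1 − P(present | H) for each absent observable):
  phishing callback: 0.25 × 0.14 × (1 − 0.73) × (1 − 0.57) × 0.48 = 0.0019505
  supply-chain beacon: 0.18 × 0.26 × (1 − 0.73) × (1 − 0.32) × 0.93 = 0.007991
  benign misconfiguration: 0.20 × 0.93 × (1 − 0.56) × (1 − 0.16) × 0.08 = 0.0054996
  credential stuffing: 0.11 × 0.27 × (1 − 0.10) × (1 − 0.36) × 0.66 = 0.011291
  port scan: 0.26 × 0.34 × (1 − 0.63) × (1 − 0.94) × 0.26 = 0.00051024
Normalizing constant Z = 0.0019505 + 0.007991 + 0.0054996 + 0.011291 + 0.00051024 = 0.027242.
P(credential stuffing | evidence) = 0.011291 / 0.027242 ≈ 0.414.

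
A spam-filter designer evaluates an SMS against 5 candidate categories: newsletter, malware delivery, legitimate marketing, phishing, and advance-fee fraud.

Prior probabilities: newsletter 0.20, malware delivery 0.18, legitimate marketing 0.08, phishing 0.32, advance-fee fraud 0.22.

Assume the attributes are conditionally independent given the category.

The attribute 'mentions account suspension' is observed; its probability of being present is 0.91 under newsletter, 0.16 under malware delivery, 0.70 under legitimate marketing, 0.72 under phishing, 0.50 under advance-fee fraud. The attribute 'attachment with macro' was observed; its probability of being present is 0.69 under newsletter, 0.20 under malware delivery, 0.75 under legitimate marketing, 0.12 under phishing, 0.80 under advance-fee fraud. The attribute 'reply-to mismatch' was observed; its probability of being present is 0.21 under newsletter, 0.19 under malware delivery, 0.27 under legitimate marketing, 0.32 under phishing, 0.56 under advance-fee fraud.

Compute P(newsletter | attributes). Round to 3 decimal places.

Multiply each prior by the joint likelihood of the attribute pattern:
  newsletter: 0.20 × 0.91 × 0.69 × 0.21 = 0.026372
  malware delivery: 0.18 × 0.16 × 0.20 × 0.19 = 0.0010944
  legitimate marketing: 0.08 × 0.70 × 0.75 × 0.27 = 0.01134
  phishing: 0.32 × 0.72 × 0.12 × 0.32 = 0.0088474
  advance-fee fraud: 0.22 × 0.50 × 0.80 × 0.56 = 0.04928
The unnormalized weights sum to 0.096934.
P(newsletter | evidence) = 0.026372 / 0.096934 ≈ 0.272.

0.272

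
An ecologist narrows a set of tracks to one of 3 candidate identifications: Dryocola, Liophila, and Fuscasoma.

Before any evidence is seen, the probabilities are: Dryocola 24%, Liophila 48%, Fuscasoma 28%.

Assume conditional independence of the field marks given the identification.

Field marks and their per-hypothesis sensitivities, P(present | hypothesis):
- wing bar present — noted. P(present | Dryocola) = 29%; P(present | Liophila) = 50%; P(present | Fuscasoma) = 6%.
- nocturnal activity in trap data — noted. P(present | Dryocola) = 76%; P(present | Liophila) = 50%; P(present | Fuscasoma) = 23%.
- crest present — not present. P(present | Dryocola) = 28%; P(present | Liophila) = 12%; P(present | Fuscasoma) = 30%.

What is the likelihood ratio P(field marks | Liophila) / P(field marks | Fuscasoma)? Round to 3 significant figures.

22.8

The Bayes factor is the ratio of the joint likelihoods of the field mark pattern under the two hypotheses (using 1 − P(present | H) for each absent field mark).
  Liophila: 0.50 × 0.50 × (1 − 0.12) = 0.22
  Fuscasoma: 0.06 × 0.23 × (1 − 0.30) = 0.00966
Bayes factor = 0.22 / 0.00966 ≈ 22.8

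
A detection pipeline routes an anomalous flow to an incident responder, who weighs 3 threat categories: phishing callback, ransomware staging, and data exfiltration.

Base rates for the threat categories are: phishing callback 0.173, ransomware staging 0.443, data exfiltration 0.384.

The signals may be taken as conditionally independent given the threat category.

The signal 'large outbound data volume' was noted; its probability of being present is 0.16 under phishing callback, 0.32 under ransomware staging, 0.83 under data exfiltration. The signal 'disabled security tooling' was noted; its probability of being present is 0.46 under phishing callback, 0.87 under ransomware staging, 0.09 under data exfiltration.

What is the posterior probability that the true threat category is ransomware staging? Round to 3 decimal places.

Multiply each prior by the joint likelihood of the signal pattern:
  phishing callback: 0.173 × 0.16 × 0.46 = 0.012733
  ransomware staging: 0.443 × 0.32 × 0.87 = 0.12333
  data exfiltration: 0.384 × 0.83 × 0.09 = 0.028685
The unnormalized weights sum to 0.16475.
P(ransomware staging | evidence) = 0.12333 / 0.16475 ≈ 0.749.

0.749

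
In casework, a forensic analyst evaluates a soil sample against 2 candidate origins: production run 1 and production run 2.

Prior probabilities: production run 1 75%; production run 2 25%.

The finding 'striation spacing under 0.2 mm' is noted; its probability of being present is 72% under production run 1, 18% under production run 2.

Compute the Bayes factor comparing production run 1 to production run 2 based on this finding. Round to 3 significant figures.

The Bayes factor is the ratio of the two likelihoods.
  production run 1: 0.72
  production run 2: 0.18
Bayes factor = 0.72 / 0.18 ≈ 4.00

4.00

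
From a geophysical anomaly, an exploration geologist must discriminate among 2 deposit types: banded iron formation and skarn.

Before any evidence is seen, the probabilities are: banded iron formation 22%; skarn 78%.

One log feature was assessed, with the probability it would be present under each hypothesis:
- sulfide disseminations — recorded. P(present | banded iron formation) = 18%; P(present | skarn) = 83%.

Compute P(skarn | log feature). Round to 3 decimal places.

By Bayes' rule, the unnormalized weight for each hypothesis is prior × likelihood:
  banded iron formation: 0.22 × 0.18 = 0.0396
  skarn: 0.78 × 0.83 = 0.6474
The unnormalized weights sum to 0.687.
P(skarn | evidence) = 0.6474 / 0.687 ≈ 0.942.

0.942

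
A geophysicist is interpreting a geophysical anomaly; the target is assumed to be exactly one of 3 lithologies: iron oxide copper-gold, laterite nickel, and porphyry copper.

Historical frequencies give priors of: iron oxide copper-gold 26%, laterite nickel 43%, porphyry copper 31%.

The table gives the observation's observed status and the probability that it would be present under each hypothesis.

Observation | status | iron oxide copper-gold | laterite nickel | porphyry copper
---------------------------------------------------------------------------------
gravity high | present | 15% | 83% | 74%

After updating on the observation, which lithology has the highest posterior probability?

laterite nickel

For each hypothesis, the unnormalized posterior weight is prior × likelihood:
  iron oxide copper-gold: 0.26 × 0.15 = 0.039
  laterite nickel: 0.43 × 0.83 = 0.3569
  porphyry copper: 0.31 × 0.74 = 0.2294
The unnormalized weights sum to 0.6253.
P(iron oxide copper-gold | evidence) ≈ 0.039 / 0.6253 ≈ 0.062
P(laterite nickel | evidence) ≈ 0.3569 / 0.6253 ≈ 0.571
P(porphyry copper | evidence) ≈ 0.2294 / 0.6253 ≈ 0.367
The largest is 0.571, so laterite nickel is most probable.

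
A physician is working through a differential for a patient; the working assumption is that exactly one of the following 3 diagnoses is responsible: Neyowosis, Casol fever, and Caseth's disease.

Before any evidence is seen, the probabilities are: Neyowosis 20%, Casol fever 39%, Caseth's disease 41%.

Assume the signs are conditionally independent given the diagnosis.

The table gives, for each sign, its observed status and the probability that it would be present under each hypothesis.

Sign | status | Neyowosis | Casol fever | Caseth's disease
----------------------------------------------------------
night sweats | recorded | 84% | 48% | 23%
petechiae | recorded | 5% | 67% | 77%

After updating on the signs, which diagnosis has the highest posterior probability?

Casol fever

By Bayes' rule with conditional independence, the unnormalized weight for each hypothesis is prior × ∏ likelihoods:
  Neyowosis: 0.20 × 0.84 × 0.05 = 0.0084
  Casol fever: 0.39 × 0.48 × 0.67 = 0.12542
  Caseth's disease: 0.41 × 0.23 × 0.77 = 0.072611
The unnormalized weights sum to 0.20644.
P(Neyowosis | evidence) ≈ 0.0084 / 0.20644 ≈ 0.041
P(Casol fever | evidence) ≈ 0.12542 / 0.20644 ≈ 0.608
P(Caseth's disease | evidence) ≈ 0.072611 / 0.20644 ≈ 0.352
The largest is 0.608, so Casol fever is most probable.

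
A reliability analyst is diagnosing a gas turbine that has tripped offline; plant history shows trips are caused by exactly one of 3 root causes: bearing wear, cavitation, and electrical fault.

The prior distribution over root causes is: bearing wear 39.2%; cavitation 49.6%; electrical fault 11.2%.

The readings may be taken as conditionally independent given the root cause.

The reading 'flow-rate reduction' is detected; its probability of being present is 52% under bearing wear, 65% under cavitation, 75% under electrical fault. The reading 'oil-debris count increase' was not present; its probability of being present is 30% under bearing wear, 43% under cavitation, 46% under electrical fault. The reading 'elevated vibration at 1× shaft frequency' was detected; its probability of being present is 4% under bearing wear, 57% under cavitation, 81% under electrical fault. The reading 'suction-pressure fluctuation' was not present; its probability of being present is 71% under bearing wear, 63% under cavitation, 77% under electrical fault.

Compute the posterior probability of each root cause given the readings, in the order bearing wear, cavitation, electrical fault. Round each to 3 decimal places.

0.034, 0.793, 0.173

Multiply each prior by the joint likelihood of the reading pattern (using 1 − P(present | H) for each absent reading):
  bearing wear: 0.392 × 0.52 × (1 − 0.30) × 0.04 × (1 − 0.71) = 0.0016552
  cavitation: 0.496 × 0.65 × (1 − 0.43) × 0.57 × (1 − 0.63) = 0.038757
  electrical fault: 0.112 × 0.75 × (1 − 0.46) × 0.81 × (1 − 0.77) = 0.0084506
Normalizing constant Z = 0.0016552 + 0.038757 + 0.0084506 = 0.048862.
P(bearing wear | evidence) = 0.0016552 / 0.048862 ≈ 0.034
P(cavitation | evidence) = 0.038757 / 0.048862 ≈ 0.793
P(electrical fault | evidence) = 0.0084506 / 0.048862 ≈ 0.173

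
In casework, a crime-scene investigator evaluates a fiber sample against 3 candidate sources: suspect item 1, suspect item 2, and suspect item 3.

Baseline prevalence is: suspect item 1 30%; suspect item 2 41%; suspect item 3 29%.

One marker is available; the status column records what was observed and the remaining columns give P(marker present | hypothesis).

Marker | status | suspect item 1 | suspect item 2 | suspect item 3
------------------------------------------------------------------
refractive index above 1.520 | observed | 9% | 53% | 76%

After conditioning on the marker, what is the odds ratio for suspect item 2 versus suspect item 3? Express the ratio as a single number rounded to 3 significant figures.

Unnormalized posterior weight (prior times the marker likelihood) for each of the two hypotheses:
  suspect item 2: 0.41 × 0.53 = 0.2173
  suspect item 3: 0.29 × 0.76 = 0.2204
Posterior odds = 0.2173 / 0.2204 ≈ 0.986.

0.986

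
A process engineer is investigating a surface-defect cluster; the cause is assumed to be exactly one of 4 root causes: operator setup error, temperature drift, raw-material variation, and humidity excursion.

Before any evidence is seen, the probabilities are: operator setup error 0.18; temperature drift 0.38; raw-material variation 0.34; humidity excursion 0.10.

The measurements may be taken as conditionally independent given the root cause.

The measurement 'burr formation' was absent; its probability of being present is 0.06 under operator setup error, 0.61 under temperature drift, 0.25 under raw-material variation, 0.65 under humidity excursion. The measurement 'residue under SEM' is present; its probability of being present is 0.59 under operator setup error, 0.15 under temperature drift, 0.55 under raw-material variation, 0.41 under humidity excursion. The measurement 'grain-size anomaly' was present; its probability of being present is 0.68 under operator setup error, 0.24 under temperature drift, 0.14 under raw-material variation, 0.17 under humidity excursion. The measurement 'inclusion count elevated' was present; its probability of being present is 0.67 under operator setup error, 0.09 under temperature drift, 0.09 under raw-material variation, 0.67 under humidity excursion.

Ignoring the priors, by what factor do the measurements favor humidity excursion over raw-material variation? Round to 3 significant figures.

3.14

Take the product of per-measurement likelihoods under each hypothesis (using 1 − P(present | H) for each absent measurement), then divide.
  humidity excursion: (1 − 0.65) × 0.41 × 0.17 × 0.67 = 0.016345
  raw-material variation: (1 − 0.25) × 0.55 × 0.14 × 0.09 = 0.0051975
Bayes factor = 0.016345 / 0.0051975 ≈ 3.14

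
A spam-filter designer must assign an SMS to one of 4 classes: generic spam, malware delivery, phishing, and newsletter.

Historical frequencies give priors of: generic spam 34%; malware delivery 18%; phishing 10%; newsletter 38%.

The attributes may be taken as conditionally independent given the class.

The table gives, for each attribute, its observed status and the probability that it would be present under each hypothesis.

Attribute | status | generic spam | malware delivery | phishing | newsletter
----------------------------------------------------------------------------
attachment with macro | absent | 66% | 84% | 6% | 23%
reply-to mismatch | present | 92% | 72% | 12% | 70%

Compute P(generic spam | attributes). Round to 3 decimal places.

For each hypothesis, the unnormalized posterior weight is prior × product of the attribute likelihoods (using 1 − P(present | H) for each absent attribute):
  generic spam: 0.34 × (1 − 0.66) × 0.92 = 0.10635
  malware delivery: 0.18 × (1 − 0.84) × 0.72 = 0.020736
  phishing: 0.10 × (1 − 0.06) × 0.12 = 0.01128
  newsletter: 0.38 × (1 − 0.23) × 0.70 = 0.20482
The unnormalized weights sum to 0.34319.
P(generic spam | evidence) = 0.10635 / 0.34319 ≈ 0.310.

0.310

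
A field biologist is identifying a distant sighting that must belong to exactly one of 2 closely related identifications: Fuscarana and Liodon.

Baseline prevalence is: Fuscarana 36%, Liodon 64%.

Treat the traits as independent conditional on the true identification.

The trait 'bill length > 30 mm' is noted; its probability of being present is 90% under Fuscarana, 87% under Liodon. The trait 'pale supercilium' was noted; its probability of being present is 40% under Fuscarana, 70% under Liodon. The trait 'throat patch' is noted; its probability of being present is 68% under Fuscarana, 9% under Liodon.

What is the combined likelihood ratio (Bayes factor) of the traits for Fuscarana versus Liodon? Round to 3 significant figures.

4.47

The Bayes factor is the ratio of the joint likelihoods of the trait pattern under the two hypotheses.
  Fuscarana: 0.90 × 0.40 × 0.68 = 0.2448
  Liodon: 0.87 × 0.70 × 0.09 = 0.05481
Bayes factor = 0.2448 / 0.05481 ≈ 4.47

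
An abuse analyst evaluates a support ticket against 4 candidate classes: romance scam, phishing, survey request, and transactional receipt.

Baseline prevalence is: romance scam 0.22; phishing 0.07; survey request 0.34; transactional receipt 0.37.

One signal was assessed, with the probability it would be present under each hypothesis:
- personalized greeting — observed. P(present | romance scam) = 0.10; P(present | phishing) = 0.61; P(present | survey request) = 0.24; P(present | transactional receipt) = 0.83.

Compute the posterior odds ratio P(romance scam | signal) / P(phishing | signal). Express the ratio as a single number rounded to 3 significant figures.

0.515

Posterior odds equal prior odds times the likelihood ratio; only the two competing hypotheses matter.
  romance scam: 0.22 × 0.10 = 0.022
  phishing: 0.07 × 0.61 = 0.0427
Posterior odds = 0.022 / 0.0427 ≈ 0.515.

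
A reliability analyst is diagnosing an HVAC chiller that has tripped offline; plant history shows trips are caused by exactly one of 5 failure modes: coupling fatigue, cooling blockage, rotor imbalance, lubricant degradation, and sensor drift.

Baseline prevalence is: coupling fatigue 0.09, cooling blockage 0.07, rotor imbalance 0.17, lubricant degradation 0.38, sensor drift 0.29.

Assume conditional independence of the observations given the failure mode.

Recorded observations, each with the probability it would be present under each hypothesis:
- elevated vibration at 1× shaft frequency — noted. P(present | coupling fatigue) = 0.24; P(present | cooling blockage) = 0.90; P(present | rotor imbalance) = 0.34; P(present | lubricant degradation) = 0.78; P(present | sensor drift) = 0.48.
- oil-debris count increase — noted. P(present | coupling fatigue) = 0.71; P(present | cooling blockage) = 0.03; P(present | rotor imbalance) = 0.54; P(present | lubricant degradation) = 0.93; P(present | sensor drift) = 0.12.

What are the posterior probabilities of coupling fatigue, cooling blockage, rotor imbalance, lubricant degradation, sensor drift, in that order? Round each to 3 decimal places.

0.045, 0.006, 0.092, 0.809, 0.049

Multiply each prior by the joint likelihood of the evidence pattern:
  coupling fatigue: 0.09 × 0.24 × 0.71 = 0.015336
  cooling blockage: 0.07 × 0.90 × 0.03 = 0.00189
  rotor imbalance: 0.17 × 0.34 × 0.54 = 0.031212
  lubricant degradation: 0.38 × 0.78 × 0.93 = 0.27565
  sensor drift: 0.29 × 0.48 × 0.12 = 0.016704
Normalizing constant Z = 0.015336 + 0.00189 + 0.031212 + 0.27565 + 0.016704 = 0.34079.
P(coupling fatigue | evidence) = 0.015336 / 0.34079 ≈ 0.045
P(cooling blockage | evidence) = 0.00189 / 0.34079 ≈ 0.006
P(rotor imbalance | evidence) = 0.031212 / 0.34079 ≈ 0.092
P(lubricant degradation | evidence) = 0.27565 / 0.34079 ≈ 0.809
P(sensor drift | evidence) = 0.016704 / 0.34079 ≈ 0.049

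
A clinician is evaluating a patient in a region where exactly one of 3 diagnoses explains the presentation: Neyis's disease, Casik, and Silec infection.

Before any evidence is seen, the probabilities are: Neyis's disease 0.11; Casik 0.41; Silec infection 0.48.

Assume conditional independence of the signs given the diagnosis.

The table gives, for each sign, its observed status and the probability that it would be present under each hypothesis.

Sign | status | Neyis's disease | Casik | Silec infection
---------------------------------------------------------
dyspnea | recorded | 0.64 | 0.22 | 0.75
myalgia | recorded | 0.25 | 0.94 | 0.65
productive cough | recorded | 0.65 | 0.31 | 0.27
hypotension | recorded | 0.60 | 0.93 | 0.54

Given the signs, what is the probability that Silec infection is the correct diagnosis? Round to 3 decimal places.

0.521

For each hypothesis, the unnormalized posterior weight is prior × product of the sign likelihoods:
  Neyis's disease: 0.11 × 0.64 × 0.25 × 0.65 × 0.60 = 0.006864
  Casik: 0.41 × 0.22 × 0.94 × 0.31 × 0.93 = 0.024444
  Silec infection: 0.48 × 0.75 × 0.65 × 0.27 × 0.54 = 0.034117
The unnormalized weights sum to 0.065426.
P(Silec infection | evidence) = 0.034117 / 0.065426 ≈ 0.521.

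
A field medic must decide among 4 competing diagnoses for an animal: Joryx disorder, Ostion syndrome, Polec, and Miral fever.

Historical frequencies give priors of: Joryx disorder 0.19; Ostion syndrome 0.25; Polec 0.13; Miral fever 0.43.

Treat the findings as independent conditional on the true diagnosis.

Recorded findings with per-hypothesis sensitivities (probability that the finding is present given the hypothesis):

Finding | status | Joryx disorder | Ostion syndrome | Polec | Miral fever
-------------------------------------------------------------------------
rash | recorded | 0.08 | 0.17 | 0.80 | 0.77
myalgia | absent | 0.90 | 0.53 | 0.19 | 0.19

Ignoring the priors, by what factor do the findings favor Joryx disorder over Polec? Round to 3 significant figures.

Joint likelihood of the evidence pattern under each hypothesis (using 1 − P(present | H) for each absent finding):
  Joryx disorder: 0.08 × (1 − 0.90) = 0.008
  Polec: 0.80 × (1 − 0.19) = 0.648
Bayes factor = 0.008 / 0.648 ≈ 0.0123

0.0123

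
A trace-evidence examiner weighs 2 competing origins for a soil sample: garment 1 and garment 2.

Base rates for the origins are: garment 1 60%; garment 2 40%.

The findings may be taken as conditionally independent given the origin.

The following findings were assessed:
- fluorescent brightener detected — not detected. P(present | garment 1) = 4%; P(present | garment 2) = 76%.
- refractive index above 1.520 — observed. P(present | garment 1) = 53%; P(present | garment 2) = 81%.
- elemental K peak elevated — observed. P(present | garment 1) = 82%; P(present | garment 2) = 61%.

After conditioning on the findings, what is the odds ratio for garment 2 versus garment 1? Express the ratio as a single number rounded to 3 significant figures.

Posterior odds equal prior odds times the likelihood ratio; only the two competing hypotheses matter (using 1 − P(present | H) for each absent finding).
  garment 2: 0.40 × (1 − 0.76) × 0.81 × 0.61 = 0.047434
  garment 1: 0.60 × (1 − 0.04) × 0.53 × 0.82 = 0.25033
Posterior odds = 0.047434 / 0.25033 ≈ 0.189.

0.189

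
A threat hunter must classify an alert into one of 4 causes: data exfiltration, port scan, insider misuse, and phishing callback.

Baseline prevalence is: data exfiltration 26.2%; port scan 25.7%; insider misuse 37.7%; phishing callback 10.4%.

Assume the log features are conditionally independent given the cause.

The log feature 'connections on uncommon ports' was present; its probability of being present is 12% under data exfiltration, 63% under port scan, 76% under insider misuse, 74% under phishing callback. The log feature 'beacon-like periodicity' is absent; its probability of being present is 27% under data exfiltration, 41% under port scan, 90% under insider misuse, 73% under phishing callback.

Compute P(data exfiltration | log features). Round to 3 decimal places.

0.137

By Bayes' rule with conditional independence, the unnormalized weight for each hypothesis is prior × ∏ likelihoods (using 1 − P(present | H) for each absent log feature):
  data exfiltration: 0.262 × 0.12 × (1 − 0.27) = 0.022951
  port scan: 0.257 × 0.63 × (1 − 0.41) = 0.095527
  insider misuse: 0.377 × 0.76 × (1 − 0.90) = 0.028652
  phishing callback: 0.104 × 0.74 × (1 − 0.73) = 0.020779
The unnormalized weights sum to 0.16791.
P(data exfiltration | evidence) = 0.022951 / 0.16791 ≈ 0.137.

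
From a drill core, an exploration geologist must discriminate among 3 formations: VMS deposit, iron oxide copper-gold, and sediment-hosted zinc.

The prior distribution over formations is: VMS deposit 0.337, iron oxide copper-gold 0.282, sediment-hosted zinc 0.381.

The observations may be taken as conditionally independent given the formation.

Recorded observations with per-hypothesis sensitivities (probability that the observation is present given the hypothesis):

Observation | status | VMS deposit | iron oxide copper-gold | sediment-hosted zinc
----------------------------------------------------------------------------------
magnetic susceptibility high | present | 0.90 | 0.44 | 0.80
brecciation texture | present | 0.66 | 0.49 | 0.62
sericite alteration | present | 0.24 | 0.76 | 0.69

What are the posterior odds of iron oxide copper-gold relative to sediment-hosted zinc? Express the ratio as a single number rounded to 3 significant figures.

0.354

Posterior odds equal prior odds times the likelihood ratio; only the two competing hypotheses matter.
  iron oxide copper-gold: 0.282 × 0.44 × 0.49 × 0.76 = 0.046207
  sediment-hosted zinc: 0.381 × 0.80 × 0.62 × 0.69 = 0.13039
Odds(iron oxide copper-gold : sediment-hosted zinc) = 0.046207 / 0.13039 ≈ 0.354.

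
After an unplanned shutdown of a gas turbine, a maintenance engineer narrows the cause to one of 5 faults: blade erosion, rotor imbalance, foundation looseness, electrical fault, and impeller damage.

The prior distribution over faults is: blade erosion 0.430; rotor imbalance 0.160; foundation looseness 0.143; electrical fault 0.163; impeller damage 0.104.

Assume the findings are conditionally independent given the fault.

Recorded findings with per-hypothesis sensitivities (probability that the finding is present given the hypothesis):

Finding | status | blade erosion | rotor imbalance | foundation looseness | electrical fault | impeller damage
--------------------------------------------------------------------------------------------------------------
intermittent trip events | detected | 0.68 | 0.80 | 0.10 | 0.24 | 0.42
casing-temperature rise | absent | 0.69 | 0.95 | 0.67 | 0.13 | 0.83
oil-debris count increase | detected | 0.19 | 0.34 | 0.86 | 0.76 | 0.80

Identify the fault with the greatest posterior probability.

electrical fault

For each hypothesis, the unnormalized posterior weight is prior × product of the finding likelihoods (using 1 − P(present | H) for each absent finding):
  blade erosion: 0.430 × 0.68 × (1 − 0.69) × 0.19 = 0.017222
  rotor imbalance: 0.160 × 0.80 × (1 − 0.95) × 0.34 = 0.002176
  foundation looseness: 0.143 × 0.10 × (1 − 0.67) × 0.86 = 0.0040583
  electrical fault: 0.163 × 0.24 × (1 − 0.13) × 0.76 = 0.025866
  impeller damage: 0.104 × 0.42 × (1 − 0.83) × 0.80 = 0.0059405
The unnormalized weights sum to 0.055263.
P(blade erosion | evidence) ≈ 0.017222 / 0.055263 ≈ 0.312
P(rotor imbalance | evidence) ≈ 0.002176 / 0.055263 ≈ 0.039
P(foundation looseness | evidence) ≈ 0.0040583 / 0.055263 ≈ 0.073
P(electrical fault | evidence) ≈ 0.025866 / 0.055263 ≈ 0.468
P(impeller damage | evidence) ≈ 0.0059405 / 0.055263 ≈ 0.107
The largest is 0.468, so electrical fault is most probable.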